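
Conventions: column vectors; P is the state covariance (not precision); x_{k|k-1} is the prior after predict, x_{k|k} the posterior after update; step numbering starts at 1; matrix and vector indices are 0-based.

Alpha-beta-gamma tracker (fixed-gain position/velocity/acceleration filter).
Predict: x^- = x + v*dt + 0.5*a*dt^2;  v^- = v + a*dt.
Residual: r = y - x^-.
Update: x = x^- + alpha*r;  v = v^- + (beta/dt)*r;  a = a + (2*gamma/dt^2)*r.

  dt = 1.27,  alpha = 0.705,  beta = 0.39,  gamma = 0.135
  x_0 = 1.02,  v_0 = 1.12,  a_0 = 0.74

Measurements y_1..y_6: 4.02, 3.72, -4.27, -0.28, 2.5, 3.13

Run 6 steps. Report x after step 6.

x_post = 1.6860

step 1: x_pred=3.0392  r=0.9808  x^+=3.7307  v^+=2.3610  a^+=0.9042
step 2: x_pred=7.4583  r=-3.7383  x^+=4.8228  v^+=2.3613  a^+=0.2784
step 3: x_pred=8.0462  r=-12.3162  x^+=-0.6367  v^+=-1.0672  a^+=-1.7833
step 4: x_pred=-3.4303  r=3.1503  x^+=-1.2093  v^+=-2.3647  a^+=-1.2560
step 5: x_pred=-5.2254  r=7.7254  x^+=0.2210  v^+=-1.5874  a^+=0.0372
step 6: x_pred=-1.7650  r=4.8950  x^+=1.6860  v^+=-0.0369  a^+=0.8567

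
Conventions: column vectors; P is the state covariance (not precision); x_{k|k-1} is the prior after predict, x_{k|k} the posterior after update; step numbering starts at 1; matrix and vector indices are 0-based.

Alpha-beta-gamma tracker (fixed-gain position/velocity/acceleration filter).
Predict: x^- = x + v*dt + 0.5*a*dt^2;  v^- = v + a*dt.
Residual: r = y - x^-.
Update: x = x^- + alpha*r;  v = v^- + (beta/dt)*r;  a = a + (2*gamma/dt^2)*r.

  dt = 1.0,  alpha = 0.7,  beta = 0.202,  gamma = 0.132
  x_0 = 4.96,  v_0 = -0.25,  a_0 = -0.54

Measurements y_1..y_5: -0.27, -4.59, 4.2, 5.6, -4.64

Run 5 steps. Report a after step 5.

step 1: x_pred=4.4400  r=-4.7100  x^+=1.1430  v^+=-1.7414  a^+=-1.7834
step 2: x_pred=-1.4901  r=-3.0999  x^+=-3.6600  v^+=-4.1510  a^+=-2.6018
step 3: x_pred=-9.1120  r=13.3120  x^+=0.2064  v^+=-4.0638  a^+=0.9126
step 4: x_pred=-3.4011  r=9.0011  x^+=2.8997  v^+=-1.3330  a^+=3.2889
step 5: x_pred=3.2111  r=-7.8511  x^+=-2.2847  v^+=0.3699  a^+=1.2162

a_post = 1.2162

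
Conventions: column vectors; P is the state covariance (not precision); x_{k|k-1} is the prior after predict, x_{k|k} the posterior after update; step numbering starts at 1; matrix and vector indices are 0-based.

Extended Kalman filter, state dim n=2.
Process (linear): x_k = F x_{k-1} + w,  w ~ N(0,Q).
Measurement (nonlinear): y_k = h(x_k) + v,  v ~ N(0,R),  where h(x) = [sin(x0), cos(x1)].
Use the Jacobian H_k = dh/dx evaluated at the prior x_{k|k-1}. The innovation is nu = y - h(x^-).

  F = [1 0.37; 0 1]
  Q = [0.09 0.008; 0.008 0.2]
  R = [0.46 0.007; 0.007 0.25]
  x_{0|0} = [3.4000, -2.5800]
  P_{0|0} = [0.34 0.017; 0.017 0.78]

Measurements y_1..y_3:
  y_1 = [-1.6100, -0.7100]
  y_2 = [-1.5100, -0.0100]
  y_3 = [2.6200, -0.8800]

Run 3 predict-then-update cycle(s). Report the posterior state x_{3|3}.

x_post = [1.9388, -2.2746]

step 1: x^-=[2.4454, -2.5800]  P^-=[0.5494 0.3136; 0.3136 0.9800]  H_jac=[-0.7673 0.0000; 0.0000 0.5325]  S=[0.7834 -0.1211; -0.1211 0.5279]  K=[-0.5071 0.2000; -0.1600 0.9519]  nu=[-2.2513, 0.1364]  x^+=[3.6144, -2.0900]  P^+=[0.3022 0.0872; 0.0872 0.4448]
step 2: x^-=[2.8410, -2.0900]  P^-=[0.5176 0.2598; 0.2598 0.6448]  H_jac=[-0.9552 0.0000; 0.0000 0.8682]  S=[0.9323 -0.2084; -0.2084 0.7360]  K=[-0.4931 0.1668; -0.1026 0.7315]  nu=[-1.8060, 0.4862]  x^+=[3.8126, -1.5490]  P^+=[0.2362 0.0441; 0.0441 0.2098]
step 3: x^-=[3.2395, -1.5490]  P^-=[0.3876 0.1297; 0.1297 0.4098]  H_jac=[-0.9952 0.0000; 0.0000 0.9998]  S=[0.8439 -0.1220; -0.1220 0.6596]  K=[-0.4404 0.1151; -0.0649 0.6091]  nu=[2.7177, -0.9018]  x^+=[1.9388, -2.2746]  P^+=[0.2028 0.0257; 0.0257 0.1519]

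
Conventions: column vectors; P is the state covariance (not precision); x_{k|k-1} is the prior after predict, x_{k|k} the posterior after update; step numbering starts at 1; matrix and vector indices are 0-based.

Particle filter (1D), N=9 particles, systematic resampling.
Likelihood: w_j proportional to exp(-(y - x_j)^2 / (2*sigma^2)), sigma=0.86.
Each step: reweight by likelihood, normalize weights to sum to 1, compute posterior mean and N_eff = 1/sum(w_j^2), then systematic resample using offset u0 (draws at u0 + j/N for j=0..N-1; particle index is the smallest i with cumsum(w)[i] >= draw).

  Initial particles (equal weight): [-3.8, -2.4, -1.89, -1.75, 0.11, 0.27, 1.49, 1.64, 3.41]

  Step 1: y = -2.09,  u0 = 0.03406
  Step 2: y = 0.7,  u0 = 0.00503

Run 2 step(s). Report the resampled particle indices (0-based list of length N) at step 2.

resampled_idx = [1, 3, 4, 5, 6, 6, 7, 7, 8]

step 1: w=[0.0456, 0.3088, 0.3207, 0.3047, 0.0125, 0.0076, 0.0001, 0.0000, 0.0000]  mean=-2.0502  Neff=3.4093  idx=[0, 1, 1, 2, 2, 2, 3, 3, 3]
step 2: w=[0.0000, 0.0173, 0.0173, 0.1232, 0.1232, 0.1232, 0.1986, 0.1986, 0.1986]  mean=-1.8243  Neff=6.0819  idx=[1, 3, 4, 5, 6, 6, 7, 7, 8]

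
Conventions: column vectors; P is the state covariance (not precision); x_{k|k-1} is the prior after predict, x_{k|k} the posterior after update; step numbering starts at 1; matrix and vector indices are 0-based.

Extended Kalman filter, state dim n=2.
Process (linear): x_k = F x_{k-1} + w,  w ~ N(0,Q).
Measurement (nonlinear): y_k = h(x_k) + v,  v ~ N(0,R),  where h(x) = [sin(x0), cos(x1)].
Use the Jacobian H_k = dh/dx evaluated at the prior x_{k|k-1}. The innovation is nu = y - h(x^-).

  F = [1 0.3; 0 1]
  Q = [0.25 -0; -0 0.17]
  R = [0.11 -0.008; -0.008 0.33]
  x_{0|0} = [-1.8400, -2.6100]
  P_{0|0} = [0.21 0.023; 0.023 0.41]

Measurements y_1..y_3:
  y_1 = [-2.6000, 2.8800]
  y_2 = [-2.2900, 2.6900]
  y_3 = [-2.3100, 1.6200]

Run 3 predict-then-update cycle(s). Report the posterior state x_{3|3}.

step 1: x^-=[-2.6230, -2.6100]  P^-=[0.5107 0.1460; 0.1460 0.5800]  H_jac=[-0.8685 0.0000; 0.0000 0.5069]  S=[0.4952 -0.0723; -0.0723 0.4790]  K=[-0.8928 0.0198; -0.1702 0.5881]  nu=[-2.1043, 3.7420]  x^+=[-0.6703, -0.0513]  P^+=[0.1133 0.0270; 0.0270 0.3855]
step 2: x^-=[-0.6856, -0.0513]  P^-=[0.4141 0.1426; 0.1426 0.5555]  H_jac=[0.7740 0.0000; 0.0000 0.0512]  S=[0.3581 -0.0023; -0.0023 0.3315]  K=[0.8953 0.0284; 0.3089 0.0881]  nu=[-1.6568, 1.6913]  x^+=[-2.1210, -0.4141]  P^+=[0.1269 0.0430; 0.0430 0.5189]
step 3: x^-=[-2.2452, -0.4141]  P^-=[0.4494 0.1987; 0.1987 0.6889]  H_jac=[-0.6245 0.0000; 0.0000 0.4023]  S=[0.2853 -0.0579; -0.0579 0.4415]  K=[-0.9730 0.0534; -0.3158 0.5864]  nu=[-1.5289, 0.7045]  x^+=[-0.7199, 0.4819]  P^+=[0.1721 0.0632; 0.0632 0.4872]

x_post = [-0.7199, 0.4819]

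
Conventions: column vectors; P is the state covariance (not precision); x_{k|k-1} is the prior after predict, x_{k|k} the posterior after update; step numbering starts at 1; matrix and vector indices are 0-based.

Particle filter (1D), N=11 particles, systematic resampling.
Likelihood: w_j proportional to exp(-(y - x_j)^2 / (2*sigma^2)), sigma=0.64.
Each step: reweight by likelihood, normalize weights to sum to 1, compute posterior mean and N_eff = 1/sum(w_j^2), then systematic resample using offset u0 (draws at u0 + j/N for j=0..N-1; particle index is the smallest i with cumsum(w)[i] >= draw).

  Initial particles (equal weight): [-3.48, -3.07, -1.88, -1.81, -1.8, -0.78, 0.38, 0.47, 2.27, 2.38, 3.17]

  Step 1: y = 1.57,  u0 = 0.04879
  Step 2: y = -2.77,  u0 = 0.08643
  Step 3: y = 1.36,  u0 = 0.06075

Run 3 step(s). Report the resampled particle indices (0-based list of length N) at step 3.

step 1: w=[0.0000, 0.0000, 0.0000, 0.0000, 0.0000, 0.0008, 0.1225, 0.1575, 0.3793, 0.3097, 0.0303]  mean=1.8139  Neff=3.5656  idx=[6, 7, 7, 8, 8, 8, 8, 9, 9, 9, 9]
step 2: w=[0.5022, 0.2489, 0.2489, 0.0000, 0.0000, 0.0000, 0.0000, 0.0000, 0.0000, 0.0000, 0.0000]  mean=0.4248  Neff=2.6587  idx=[0, 0, 0, 0, 0, 1, 1, 1, 2, 2, 2]
step 3: w=[0.0809, 0.0809, 0.0809, 0.0809, 0.0809, 0.0993, 0.0993, 0.0993, 0.0993, 0.0993, 0.0993]  mean=0.4336  Neff=10.8889  idx=[0, 1, 3, 4, 5, 6, 7, 7, 8, 9, 10]

resampled_idx = [0, 1, 3, 4, 5, 6, 7, 7, 8, 9, 10]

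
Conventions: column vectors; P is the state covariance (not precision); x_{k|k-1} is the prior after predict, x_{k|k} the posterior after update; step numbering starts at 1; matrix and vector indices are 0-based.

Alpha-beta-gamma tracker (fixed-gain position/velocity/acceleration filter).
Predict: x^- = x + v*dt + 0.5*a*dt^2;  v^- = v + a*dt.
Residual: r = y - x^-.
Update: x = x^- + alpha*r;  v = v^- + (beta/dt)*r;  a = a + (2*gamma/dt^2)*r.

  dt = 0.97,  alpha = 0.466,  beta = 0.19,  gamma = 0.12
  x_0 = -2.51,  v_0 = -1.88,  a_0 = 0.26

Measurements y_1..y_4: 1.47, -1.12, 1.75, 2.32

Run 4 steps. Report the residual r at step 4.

step 1: x_pred=-4.2113  r=5.6813  x^+=-1.5638  v^+=-0.5150  a^+=1.7092
step 2: x_pred=-1.2593  r=0.1393  x^+=-1.1944  v^+=1.1702  a^+=1.7447
step 3: x_pred=0.7615  r=0.9885  x^+=1.2221  v^+=3.0561  a^+=1.9968
step 4: x_pred=5.1260  r=-2.8060  x^+=3.8184  v^+=4.4434  a^+=1.2811

resid = -2.8060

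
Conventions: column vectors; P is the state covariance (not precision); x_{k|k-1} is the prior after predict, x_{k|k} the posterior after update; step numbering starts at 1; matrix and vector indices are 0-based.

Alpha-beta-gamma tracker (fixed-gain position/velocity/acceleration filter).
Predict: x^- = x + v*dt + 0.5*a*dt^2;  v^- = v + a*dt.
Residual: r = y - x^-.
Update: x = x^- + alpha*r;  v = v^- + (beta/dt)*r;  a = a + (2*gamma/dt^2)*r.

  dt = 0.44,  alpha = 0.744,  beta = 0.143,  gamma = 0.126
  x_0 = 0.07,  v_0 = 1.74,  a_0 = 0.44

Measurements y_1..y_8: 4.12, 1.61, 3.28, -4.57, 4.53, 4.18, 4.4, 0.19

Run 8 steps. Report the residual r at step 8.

resid = -2.9982

step 1: x_pred=0.8782  r=3.2418  x^+=3.2901  v^+=2.9872  a^+=4.6597
step 2: x_pred=5.0555  r=-3.4455  x^+=2.4921  v^+=3.9177  a^+=0.1748
step 3: x_pred=4.2328  r=-0.9528  x^+=3.5239  v^+=3.6850  a^+=-1.0653
step 4: x_pred=5.0422  r=-9.6122  x^+=-2.1093  v^+=0.0923  a^+=-13.5770
step 5: x_pred=-3.3829  r=7.9129  x^+=2.5043  v^+=-3.3099  a^+=-3.2771
step 6: x_pred=0.7307  r=3.4493  x^+=3.2970  v^+=-3.6308  a^+=1.2127
step 7: x_pred=1.8168  r=2.5832  x^+=3.7387  v^+=-2.2577  a^+=4.5751
step 8: x_pred=3.1882  r=-2.9982  x^+=0.9575  v^+=-1.2191  a^+=0.6725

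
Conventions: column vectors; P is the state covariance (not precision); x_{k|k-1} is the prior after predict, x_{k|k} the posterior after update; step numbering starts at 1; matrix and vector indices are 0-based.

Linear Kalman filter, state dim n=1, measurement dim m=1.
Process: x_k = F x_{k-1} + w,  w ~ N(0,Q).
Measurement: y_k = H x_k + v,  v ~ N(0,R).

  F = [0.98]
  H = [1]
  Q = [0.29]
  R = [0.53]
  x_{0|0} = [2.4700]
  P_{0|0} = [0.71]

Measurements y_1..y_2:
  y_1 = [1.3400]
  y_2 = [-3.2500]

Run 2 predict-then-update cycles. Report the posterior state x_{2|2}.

step 1: x^-=[2.4206]  P^-=[0.9719]  S=[1.5019]  K=[0.6471]  nu=[-1.0806]  x^+=[1.7213]  P^+=[0.3430]
step 2: x^-=[1.6869]  P^-=[0.6194]  S=[1.1494]  K=[0.5389]  nu=[-4.9369]  x^+=[-0.9735]  P^+=[0.2856]

x_post = [-0.9735]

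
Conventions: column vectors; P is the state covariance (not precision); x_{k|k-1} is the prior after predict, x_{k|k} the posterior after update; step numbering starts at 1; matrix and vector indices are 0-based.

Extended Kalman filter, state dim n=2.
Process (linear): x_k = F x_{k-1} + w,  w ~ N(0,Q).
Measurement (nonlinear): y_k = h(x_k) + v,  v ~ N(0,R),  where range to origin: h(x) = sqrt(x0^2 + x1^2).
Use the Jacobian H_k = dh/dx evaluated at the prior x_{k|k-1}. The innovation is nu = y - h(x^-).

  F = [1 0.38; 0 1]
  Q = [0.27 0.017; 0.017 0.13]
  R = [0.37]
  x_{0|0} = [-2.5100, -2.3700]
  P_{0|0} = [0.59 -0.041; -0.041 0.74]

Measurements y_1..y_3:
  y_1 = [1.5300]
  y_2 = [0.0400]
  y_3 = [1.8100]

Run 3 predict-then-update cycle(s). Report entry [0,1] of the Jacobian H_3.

step 1: x^-=[-3.4106, -2.3700]  P^-=[0.9357 0.2572; 0.2572 0.8700]  H_jac=[-0.8212 -0.5706]  S=[1.5254]  K=[-0.6000; -0.4639]  nu=[-2.6232]  x^+=[-1.8368, -1.1530]  P^+=[0.3866 -0.1674; -0.1674 0.5417]
step 2: x^-=[-2.2749, -1.1530]  P^-=[0.6076 0.0555; 0.0555 0.6717]  H_jac=[-0.8920 -0.4521]  S=[1.0355]  K=[-0.5477; -0.3410]  nu=[-2.5104]  x^+=[-0.9001, -0.2969]  P^+=[0.2971 -0.1379; -0.1379 0.5513]
step 3: x^-=[-1.0129, -0.2969]  P^-=[0.5419 0.0885; 0.0885 0.6813]  H_jac=[-0.9596 -0.2813]  S=[0.9707]  K=[-0.5613; -0.2849]  nu=[0.7545]  x^+=[-1.4364, -0.5119]  P^+=[0.2360 -0.0667; -0.0667 0.6024]

H_jac[0,1] = -0.2813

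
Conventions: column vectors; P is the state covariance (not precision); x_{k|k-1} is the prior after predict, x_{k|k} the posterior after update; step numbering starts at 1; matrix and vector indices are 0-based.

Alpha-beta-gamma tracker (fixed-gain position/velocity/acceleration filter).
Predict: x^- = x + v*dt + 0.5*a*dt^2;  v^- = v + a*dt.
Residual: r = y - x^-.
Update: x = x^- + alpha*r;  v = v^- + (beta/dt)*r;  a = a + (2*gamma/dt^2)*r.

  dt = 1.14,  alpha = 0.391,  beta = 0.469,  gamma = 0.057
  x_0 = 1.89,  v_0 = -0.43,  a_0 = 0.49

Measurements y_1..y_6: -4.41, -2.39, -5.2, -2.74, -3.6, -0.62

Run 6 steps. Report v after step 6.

step 1: x_pred=1.7182  r=-6.1282  x^+=-0.6779  v^+=-2.3926  a^+=-0.0476
step 2: x_pred=-3.4364  r=1.0464  x^+=-3.0272  v^+=-2.0163  a^+=0.0442
step 3: x_pred=-5.2971  r=0.0971  x^+=-5.2591  v^+=-1.9260  a^+=0.0527
step 4: x_pred=-7.4204  r=4.6804  x^+=-5.5904  v^+=0.0597  a^+=0.4633
step 5: x_pred=-5.2213  r=1.6213  x^+=-4.5873  v^+=1.2549  a^+=0.6055
step 6: x_pred=-2.7633  r=2.1433  x^+=-1.9253  v^+=2.8269  a^+=0.7935

v_post = 2.8269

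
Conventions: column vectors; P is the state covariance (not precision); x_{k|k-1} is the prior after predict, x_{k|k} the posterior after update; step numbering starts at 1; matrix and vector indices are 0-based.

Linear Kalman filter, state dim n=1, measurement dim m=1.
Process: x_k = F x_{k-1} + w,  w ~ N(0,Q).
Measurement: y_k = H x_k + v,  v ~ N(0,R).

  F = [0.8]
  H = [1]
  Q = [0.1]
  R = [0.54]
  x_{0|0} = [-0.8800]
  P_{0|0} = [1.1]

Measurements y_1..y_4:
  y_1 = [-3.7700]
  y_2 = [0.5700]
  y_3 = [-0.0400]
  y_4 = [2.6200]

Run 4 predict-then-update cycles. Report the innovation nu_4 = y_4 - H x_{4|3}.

step 1: x^-=[-0.7040]  P^-=[0.8040]  S=[1.3440]  K=[0.5982]  nu=[-3.0660]  x^+=[-2.5381]  P^+=[0.3230]
step 2: x^-=[-2.0305]  P^-=[0.3067]  S=[0.8467]  K=[0.3623]  nu=[2.6005]  x^+=[-1.0884]  P^+=[0.1956]
step 3: x^-=[-0.8707]  P^-=[0.2252]  S=[0.7652]  K=[0.2943]  nu=[0.8307]  x^+=[-0.6263]  P^+=[0.1589]
step 4: x^-=[-0.5010]  P^-=[0.2017]  S=[0.7417]  K=[0.2720]  nu=[3.1210]  x^+=[0.3478]  P^+=[0.1469]

innov = [3.1210]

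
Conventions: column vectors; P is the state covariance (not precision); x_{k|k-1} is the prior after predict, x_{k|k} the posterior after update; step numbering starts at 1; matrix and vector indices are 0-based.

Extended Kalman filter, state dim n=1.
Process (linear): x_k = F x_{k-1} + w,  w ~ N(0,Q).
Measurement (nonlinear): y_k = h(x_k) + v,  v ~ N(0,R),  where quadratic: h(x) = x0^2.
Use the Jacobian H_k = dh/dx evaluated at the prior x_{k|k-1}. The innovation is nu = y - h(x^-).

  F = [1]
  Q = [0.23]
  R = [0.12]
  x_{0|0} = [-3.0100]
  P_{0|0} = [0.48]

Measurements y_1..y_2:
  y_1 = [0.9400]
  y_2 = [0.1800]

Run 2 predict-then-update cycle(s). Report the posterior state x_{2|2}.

x_post = [-0.9221]

step 1: x^-=[-3.0100]  P^-=[0.7100]  H_jac=[-6.0200]  S=[25.8507]  K=[-0.1653]  nu=[-8.1201]  x^+=[-1.6674]  P^+=[0.0033]
step 2: x^-=[-1.6674]  P^-=[0.2333]  H_jac=[-3.3348]  S=[2.7145]  K=[-0.2866]  nu=[-2.6002]  x^+=[-0.9221]  P^+=[0.0103]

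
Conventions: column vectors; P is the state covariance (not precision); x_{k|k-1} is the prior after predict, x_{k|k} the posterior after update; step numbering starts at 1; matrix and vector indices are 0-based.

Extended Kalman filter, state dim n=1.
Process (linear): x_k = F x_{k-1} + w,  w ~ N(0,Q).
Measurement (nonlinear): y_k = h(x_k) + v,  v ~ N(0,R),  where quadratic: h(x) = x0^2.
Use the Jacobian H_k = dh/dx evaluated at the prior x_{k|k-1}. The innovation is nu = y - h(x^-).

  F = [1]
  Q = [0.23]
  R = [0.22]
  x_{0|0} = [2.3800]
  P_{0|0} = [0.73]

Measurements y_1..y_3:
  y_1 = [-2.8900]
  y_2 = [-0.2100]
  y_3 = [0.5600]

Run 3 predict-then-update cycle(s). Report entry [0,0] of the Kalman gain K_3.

K[0,0] = 0.5822

step 1: x^-=[2.3800]  P^-=[0.9600]  H_jac=[4.7600]  S=[21.9713]  K=[0.2080]  nu=[-8.5544]  x^+=[0.6009]  P^+=[0.0096]
step 2: x^-=[0.6009]  P^-=[0.2396]  H_jac=[1.2017]  S=[0.5660]  K=[0.5087]  nu=[-0.5710]  x^+=[0.3104]  P^+=[0.0931]
step 3: x^-=[0.3104]  P^-=[0.3231]  H_jac=[0.6207]  S=[0.3445]  K=[0.5822]  nu=[0.4637]  x^+=[0.5803]  P^+=[0.2064]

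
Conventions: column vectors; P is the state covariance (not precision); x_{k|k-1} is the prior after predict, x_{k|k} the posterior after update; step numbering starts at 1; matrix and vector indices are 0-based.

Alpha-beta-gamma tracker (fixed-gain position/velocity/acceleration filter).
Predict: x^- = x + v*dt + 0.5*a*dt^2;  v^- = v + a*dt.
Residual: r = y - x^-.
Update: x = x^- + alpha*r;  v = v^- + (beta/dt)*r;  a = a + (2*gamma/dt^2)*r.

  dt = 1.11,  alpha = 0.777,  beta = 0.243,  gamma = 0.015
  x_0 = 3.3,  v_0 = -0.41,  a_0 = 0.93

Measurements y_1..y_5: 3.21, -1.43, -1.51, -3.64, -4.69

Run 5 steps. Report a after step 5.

a_post = 0.5599

step 1: x_pred=3.4178  r=-0.2078  x^+=3.2563  v^+=0.5768  a^+=0.9249
step 2: x_pred=4.4664  r=-5.8964  x^+=-0.1151  v^+=0.3127  a^+=0.7814
step 3: x_pred=0.7133  r=-2.2233  x^+=-1.0142  v^+=0.6932  a^+=0.7272
step 4: x_pred=0.2033  r=-3.8433  x^+=-2.7829  v^+=0.6591  a^+=0.6337
step 5: x_pred=-1.6610  r=-3.0290  x^+=-4.0145  v^+=0.6994  a^+=0.5599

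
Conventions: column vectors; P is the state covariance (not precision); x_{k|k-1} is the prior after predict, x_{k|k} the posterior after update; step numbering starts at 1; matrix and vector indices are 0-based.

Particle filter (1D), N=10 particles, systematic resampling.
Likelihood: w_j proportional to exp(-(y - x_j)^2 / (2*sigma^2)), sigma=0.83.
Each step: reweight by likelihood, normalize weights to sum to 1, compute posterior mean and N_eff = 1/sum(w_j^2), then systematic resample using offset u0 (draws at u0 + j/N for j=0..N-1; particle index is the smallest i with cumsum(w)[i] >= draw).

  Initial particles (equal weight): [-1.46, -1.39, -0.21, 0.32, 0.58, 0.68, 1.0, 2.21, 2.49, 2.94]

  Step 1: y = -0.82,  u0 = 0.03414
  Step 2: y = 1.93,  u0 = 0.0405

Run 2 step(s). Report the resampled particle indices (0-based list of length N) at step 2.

resampled_idx = [5, 7, 7, 8, 8, 9, 9, 9, 9, 9]

step 1: w=[0.2311, 0.2458, 0.2375, 0.1212, 0.0750, 0.0608, 0.0281, 0.0004, 0.0001, 0.0000]  mean=-0.5761  Neff=5.1274  idx=[0, 0, 1, 1, 1, 2, 2, 3, 3, 5]
step 2: w=[0.0003, 0.0003, 0.0005, 0.0005, 0.0005, 0.0514, 0.0514, 0.2177, 0.2177, 0.4596]  mean=0.4273  Neff=3.2123  idx=[5, 7, 7, 8, 8, 9, 9, 9, 9, 9]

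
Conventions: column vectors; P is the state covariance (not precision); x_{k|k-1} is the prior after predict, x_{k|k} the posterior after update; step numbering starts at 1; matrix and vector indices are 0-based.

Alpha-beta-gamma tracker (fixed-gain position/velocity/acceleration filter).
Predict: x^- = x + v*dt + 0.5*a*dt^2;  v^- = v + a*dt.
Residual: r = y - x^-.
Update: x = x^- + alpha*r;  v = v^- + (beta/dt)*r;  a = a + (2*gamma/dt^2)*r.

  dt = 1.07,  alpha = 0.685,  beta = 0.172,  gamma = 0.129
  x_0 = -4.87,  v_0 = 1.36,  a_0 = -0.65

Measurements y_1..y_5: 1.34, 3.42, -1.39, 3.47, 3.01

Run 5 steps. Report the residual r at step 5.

resid = -1.4989

step 1: x_pred=-3.7869  r=5.1269  x^+=-0.2750  v^+=1.4886  a^+=0.5053
step 2: x_pred=1.6071  r=1.8129  x^+=2.8490  v^+=2.3208  a^+=0.9139
step 3: x_pred=5.8553  r=-7.2453  x^+=0.8923  v^+=2.1339  a^+=-0.7189
step 4: x_pred=2.7640  r=0.7060  x^+=3.2476  v^+=1.4782  a^+=-0.5598
step 5: x_pred=4.5089  r=-1.4989  x^+=3.4821  v^+=0.6383  a^+=-0.8975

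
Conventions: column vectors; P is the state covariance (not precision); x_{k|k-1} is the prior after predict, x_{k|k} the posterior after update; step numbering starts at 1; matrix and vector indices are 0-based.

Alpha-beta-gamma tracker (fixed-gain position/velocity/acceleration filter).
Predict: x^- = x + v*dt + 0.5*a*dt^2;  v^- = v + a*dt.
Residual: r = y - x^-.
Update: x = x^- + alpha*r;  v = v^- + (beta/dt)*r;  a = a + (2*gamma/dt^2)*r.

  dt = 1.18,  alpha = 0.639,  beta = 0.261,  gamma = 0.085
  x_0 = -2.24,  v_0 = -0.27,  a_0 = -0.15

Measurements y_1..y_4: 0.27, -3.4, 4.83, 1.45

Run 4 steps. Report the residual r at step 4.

step 1: x_pred=-2.6630  r=2.9330  x^+=-0.7888  v^+=0.2017  a^+=0.2081
step 2: x_pred=-0.4059  r=-2.9941  x^+=-2.3191  v^+=-0.2150  a^+=-0.1575
step 3: x_pred=-2.6824  r=7.5124  x^+=2.1180  v^+=1.2609  a^+=0.7597
step 4: x_pred=4.1348  r=-2.6848  x^+=2.4192  v^+=1.5635  a^+=0.4319

resid = -2.6848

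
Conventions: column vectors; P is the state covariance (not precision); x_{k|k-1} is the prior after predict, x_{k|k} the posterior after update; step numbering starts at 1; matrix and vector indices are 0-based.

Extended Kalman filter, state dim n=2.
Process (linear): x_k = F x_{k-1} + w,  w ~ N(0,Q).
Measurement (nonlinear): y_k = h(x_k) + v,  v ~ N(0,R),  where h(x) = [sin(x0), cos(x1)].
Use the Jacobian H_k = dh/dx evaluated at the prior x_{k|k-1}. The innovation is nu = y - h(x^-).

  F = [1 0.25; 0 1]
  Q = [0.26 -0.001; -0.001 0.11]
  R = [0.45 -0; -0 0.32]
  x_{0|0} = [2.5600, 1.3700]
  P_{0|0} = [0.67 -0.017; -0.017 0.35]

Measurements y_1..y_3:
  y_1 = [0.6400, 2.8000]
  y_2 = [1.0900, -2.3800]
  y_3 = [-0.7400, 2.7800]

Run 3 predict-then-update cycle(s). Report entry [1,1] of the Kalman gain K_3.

step 1: x^-=[2.9025, 1.3700]  P^-=[0.9434 0.0695; 0.0695 0.4600]  H_jac=[-0.9716 0.0000; 0.0000 -0.9799]  S=[1.3405 0.0662; 0.0662 0.7617]  K=[-0.6823 -0.0301; -0.0213 -0.5899]  nu=[0.4032, 2.6006]  x^+=[2.5490, -0.1727]  P^+=[0.3160 0.0098; 0.0098 0.1926]
step 2: x^-=[2.5059, -0.1727]  P^-=[0.5930 0.0570; 0.0570 0.3026]  H_jac=[-0.8046 0.0000; 0.0000 0.1719]  S=[0.8339 -0.0079; -0.0079 0.3289]  K=[-0.5720 0.0161; -0.0535 0.1568]  nu=[0.4962, -3.3651]  x^+=[2.1679, -0.7271]  P^+=[0.3199 0.0299; 0.0299 0.2920]
step 3: x^-=[1.9862, -0.7271]  P^-=[0.6131 0.1019; 0.1019 0.4020]  H_jac=[-0.4035 0.0000; 0.0000 0.6647]  S=[0.5498 -0.0273; -0.0273 0.4976]  K=[-0.4444 0.1117; -0.0482 0.5344]  nu=[-1.6550, 2.0329]  x^+=[2.9488, 0.4391]  P^+=[0.4956 0.0538; 0.0538 0.2573]

K[1,1] = 0.5344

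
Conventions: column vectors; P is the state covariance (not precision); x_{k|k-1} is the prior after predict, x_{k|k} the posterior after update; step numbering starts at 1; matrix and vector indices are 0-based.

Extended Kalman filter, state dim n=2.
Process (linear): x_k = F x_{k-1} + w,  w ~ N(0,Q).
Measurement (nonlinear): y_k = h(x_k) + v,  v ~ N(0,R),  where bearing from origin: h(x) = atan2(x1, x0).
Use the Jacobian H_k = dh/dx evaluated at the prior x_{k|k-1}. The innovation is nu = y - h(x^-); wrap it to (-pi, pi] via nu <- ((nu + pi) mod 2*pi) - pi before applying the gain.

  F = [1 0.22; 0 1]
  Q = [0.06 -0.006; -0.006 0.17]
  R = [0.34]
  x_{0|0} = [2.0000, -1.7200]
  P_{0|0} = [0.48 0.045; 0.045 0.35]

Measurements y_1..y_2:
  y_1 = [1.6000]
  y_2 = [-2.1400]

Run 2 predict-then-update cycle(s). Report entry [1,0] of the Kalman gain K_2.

step 1: x^-=[1.6216, -1.7200]  P^-=[0.5767 0.1160; 0.1160 0.5200]  H_jac=[0.3078 0.2902]  S=[0.4592]  K=[0.4599; 0.4064]  nu=[2.4148]  x^+=[2.7323, -0.7386]  P^+=[0.4796 0.0302; 0.0302 0.4442]
step 2: x^-=[2.5698, -0.7386]  P^-=[0.5744 0.1219; 0.1219 0.6142]  H_jac=[0.1033 0.3594]  S=[0.4345]  K=[0.2374; 0.5370]  nu=[-1.8601]  x^+=[2.1282, -1.7375]  P^+=[0.5499 0.0665; 0.0665 0.4889]

K[1,0] = 0.5370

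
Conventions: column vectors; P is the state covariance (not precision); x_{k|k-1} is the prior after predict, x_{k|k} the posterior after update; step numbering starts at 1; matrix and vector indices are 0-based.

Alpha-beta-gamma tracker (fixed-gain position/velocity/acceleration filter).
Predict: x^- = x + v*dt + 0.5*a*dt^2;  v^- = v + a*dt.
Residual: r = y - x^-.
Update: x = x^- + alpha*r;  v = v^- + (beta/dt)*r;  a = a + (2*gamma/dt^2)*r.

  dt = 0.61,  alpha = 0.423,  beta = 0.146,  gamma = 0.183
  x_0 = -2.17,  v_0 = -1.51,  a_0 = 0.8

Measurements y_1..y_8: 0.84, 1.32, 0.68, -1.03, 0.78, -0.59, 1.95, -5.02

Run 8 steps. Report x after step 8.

x_post = -7.9462

step 1: x_pred=-2.9423  r=3.7823  x^+=-1.3424  v^+=-0.1167  a^+=4.5203
step 2: x_pred=-0.5726  r=1.8926  x^+=0.2280  v^+=3.0936  a^+=6.3818
step 3: x_pred=3.3024  r=-2.6224  x^+=2.1931  v^+=6.3588  a^+=3.8024
step 4: x_pred=6.7795  r=-7.8095  x^+=3.4761  v^+=6.8092  a^+=-3.8790
step 5: x_pred=6.9079  r=-6.1279  x^+=4.3158  v^+=2.9762  a^+=-9.9065
step 6: x_pred=4.2882  r=-4.8782  x^+=2.2247  v^+=-4.2343  a^+=-14.7048
step 7: x_pred=-3.0940  r=5.0440  x^+=-0.9604  v^+=-11.9970  a^+=-9.7434
step 8: x_pred=-10.0913  r=5.0713  x^+=-7.9462  v^+=-16.7267  a^+=-4.7553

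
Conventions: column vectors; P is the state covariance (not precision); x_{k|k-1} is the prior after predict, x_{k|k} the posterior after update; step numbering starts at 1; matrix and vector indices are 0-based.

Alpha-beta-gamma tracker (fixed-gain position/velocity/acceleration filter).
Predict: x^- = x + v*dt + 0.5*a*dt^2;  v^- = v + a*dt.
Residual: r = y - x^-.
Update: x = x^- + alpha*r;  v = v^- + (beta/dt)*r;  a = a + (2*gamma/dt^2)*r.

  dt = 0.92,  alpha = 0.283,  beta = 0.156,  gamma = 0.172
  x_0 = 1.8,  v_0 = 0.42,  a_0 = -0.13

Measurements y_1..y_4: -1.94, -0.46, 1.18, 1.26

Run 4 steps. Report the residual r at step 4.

resid = 6.0435

step 1: x_pred=2.1314  r=-4.0714  x^+=0.9792  v^+=-0.3900  a^+=-1.7847
step 2: x_pred=-0.1349  r=-0.3251  x^+=-0.2269  v^+=-2.0870  a^+=-1.9169
step 3: x_pred=-2.9582  r=4.1382  x^+=-1.7871  v^+=-3.1489  a^+=-0.2350
step 4: x_pred=-4.7835  r=6.0435  x^+=-3.0732  v^+=-2.3403  a^+=2.2212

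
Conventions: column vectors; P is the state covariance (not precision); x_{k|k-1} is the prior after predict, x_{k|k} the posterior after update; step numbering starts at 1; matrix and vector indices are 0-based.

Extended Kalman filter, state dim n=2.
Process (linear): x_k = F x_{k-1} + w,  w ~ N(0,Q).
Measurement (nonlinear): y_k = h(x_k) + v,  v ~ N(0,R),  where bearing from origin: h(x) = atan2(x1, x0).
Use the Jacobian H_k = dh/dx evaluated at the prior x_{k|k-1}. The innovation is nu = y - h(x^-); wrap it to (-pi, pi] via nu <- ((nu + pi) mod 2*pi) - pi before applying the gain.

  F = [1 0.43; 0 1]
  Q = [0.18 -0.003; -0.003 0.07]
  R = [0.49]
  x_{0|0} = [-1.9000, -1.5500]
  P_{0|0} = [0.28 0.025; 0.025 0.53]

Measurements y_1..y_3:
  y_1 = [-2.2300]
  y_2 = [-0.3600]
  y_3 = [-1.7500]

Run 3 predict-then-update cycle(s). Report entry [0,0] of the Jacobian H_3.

step 1: x^-=[-2.5665, -1.5500]  P^-=[0.5795 0.2499; 0.2499 0.6000]  H_jac=[0.1724 -0.2855]  S=[0.5315]  K=[0.0538; -0.2412]  nu=[0.3683]  x^+=[-2.5467, -1.6388]  P^+=[0.5780 0.2568; 0.2568 0.5691]
step 2: x^-=[-3.2514, -1.6388]  P^-=[1.0840 0.4985; 0.4985 0.6391]  H_jac=[0.1236 -0.2453]  S=[0.5148]  K=[0.0228; -0.1848]  nu=[2.3147]  x^+=[-3.1986, -2.0665]  P^+=[1.0838 0.5007; 0.5007 0.6215]
step 3: x^-=[-4.0872, -2.0665]  P^-=[1.8092 0.7649; 0.7649 0.6915]  H_jac=[0.0985 -0.1949]  S=[0.5044]  K=[0.0579; -0.1177]  nu=[0.9235]  x^+=[-4.0337, -2.1752]  P^+=[1.8076 0.7683; 0.7683 0.6845]

H_jac[0,0] = 0.0985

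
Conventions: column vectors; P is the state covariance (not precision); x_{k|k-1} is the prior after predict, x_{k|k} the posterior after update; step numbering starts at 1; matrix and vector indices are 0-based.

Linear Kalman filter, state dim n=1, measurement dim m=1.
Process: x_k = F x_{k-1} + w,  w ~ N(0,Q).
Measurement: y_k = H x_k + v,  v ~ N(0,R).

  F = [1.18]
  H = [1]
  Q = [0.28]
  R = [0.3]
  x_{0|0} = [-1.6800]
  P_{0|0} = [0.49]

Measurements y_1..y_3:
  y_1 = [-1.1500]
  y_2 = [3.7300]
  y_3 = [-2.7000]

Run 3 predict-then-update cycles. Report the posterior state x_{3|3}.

step 1: x^-=[-1.9824]  P^-=[0.9623]  S=[1.2623]  K=[0.7623]  nu=[0.8324]  x^+=[-1.3478]  P^+=[0.2287]
step 2: x^-=[-1.5904]  P^-=[0.5984]  S=[0.8984]  K=[0.6661]  nu=[5.3204]  x^+=[1.9534]  P^+=[0.1998]
step 3: x^-=[2.3051]  P^-=[0.5582]  S=[0.8582]  K=[0.6504]  nu=[-5.0051]  x^+=[-0.9505]  P^+=[0.1951]

x_post = [-0.9505]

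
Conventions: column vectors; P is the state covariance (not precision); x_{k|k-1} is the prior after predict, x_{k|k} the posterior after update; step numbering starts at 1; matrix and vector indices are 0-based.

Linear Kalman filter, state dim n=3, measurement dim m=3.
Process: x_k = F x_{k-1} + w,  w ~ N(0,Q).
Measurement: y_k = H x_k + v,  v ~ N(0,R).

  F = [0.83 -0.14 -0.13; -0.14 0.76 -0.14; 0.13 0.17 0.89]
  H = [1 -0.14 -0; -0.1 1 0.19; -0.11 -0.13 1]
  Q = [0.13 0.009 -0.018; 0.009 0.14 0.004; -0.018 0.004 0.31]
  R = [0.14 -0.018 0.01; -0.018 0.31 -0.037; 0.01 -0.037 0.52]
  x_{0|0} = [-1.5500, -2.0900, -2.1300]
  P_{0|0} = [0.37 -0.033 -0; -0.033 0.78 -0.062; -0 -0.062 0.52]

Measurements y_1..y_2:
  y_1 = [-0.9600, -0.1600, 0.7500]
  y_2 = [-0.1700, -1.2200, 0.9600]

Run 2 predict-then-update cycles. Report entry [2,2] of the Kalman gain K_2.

K[2,2] = 0.5040

step 1: x^-=[-0.7170, -1.0732, -2.4525]  P^-=[0.4144 -0.1241 -0.0518; -0.1241 0.6282 -0.0097; -0.0518 -0.0097 0.7305]  S=[0.6014 -0.2828 -0.0603; -0.2828 0.9918 0.0335; -0.0603 0.0335 1.2765]  K=[0.7301 0.0324 -0.0300; -0.0653 0.6281 -0.0805; 0.0329 0.1253 0.5760]  nu=[-0.3932, 1.3075, 2.9841]  x^+=[-1.0512, -0.4663, -0.5828]  P^+=[0.1024 0.0077 0.0028; 0.0077 0.2069 -0.0380; 0.0028 -0.0380 0.2906]
step 2: x^-=[-0.7314, -0.1257, -0.7347]  P^-=[0.2057 -0.0119 -0.0370; -0.0119 0.2737 -0.0320; -0.0370 -0.0320 0.5374]  S=[0.3544 -0.0951 -0.0388; -0.0951 0.5968 0.0062; -0.0388 0.0062 1.0806]  K=[0.5891 0.0281 -0.0327; -0.0289 0.4465 -0.0649; -0.0049 0.1177 0.5040]  nu=[0.5438, -1.0279, 1.5979]  x^+=[-0.4922, -0.7041, -0.0529]  P^+=[0.0828 0.0080 -0.0020; 0.0080 0.1479 -0.0305; -0.0020 -0.0305 0.2535]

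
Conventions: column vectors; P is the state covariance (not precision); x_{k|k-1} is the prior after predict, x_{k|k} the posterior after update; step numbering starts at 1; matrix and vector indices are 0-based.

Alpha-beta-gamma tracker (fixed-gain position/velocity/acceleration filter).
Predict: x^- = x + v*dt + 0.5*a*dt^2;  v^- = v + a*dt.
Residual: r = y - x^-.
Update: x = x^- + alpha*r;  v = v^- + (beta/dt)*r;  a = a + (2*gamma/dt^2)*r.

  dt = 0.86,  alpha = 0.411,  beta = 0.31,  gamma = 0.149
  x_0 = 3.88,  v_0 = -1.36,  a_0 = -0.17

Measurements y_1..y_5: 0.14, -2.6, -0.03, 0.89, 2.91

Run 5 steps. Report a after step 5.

a_post = 5.5827

step 1: x_pred=2.6475  r=-2.5075  x^+=1.6169  v^+=-2.4101  a^+=-1.1803
step 2: x_pred=-0.8922  r=-1.7078  x^+=-1.5941  v^+=-4.0408  a^+=-1.8684
step 3: x_pred=-5.7601  r=5.7301  x^+=-3.4050  v^+=-3.5821  a^+=0.4403
step 4: x_pred=-6.3228  r=7.2128  x^+=-3.3583  v^+=-0.6034  a^+=3.3465
step 5: x_pred=-2.6398  r=5.5498  x^+=-0.3588  v^+=4.2751  a^+=5.5827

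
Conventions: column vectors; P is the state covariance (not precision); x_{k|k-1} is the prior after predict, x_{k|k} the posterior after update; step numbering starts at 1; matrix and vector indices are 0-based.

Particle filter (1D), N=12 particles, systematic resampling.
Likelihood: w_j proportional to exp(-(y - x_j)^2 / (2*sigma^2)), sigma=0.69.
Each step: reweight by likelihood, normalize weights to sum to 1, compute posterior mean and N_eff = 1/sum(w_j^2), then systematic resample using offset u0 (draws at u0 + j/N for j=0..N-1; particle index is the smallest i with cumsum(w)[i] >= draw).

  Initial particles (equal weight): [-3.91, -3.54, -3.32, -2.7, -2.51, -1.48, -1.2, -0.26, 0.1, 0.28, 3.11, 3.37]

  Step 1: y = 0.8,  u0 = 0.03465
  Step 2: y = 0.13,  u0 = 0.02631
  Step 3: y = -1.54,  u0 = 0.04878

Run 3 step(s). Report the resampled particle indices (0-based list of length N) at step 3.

step 1: w=[0.0000, 0.0000, 0.0000, 0.0000, 0.0000, 0.0025, 0.0089, 0.1827, 0.3554, 0.4476, 0.0022, 0.0006]  mean=0.1077  Neff=2.7764  idx=[7, 7, 8, 8, 8, 8, 8, 9, 9, 9, 9, 9]
step 2: w=[0.0736, 0.0736, 0.0862, 0.0862, 0.0862, 0.0862, 0.0862, 0.0843, 0.0843, 0.0843, 0.0843, 0.0843]  mean=0.1229  Neff=11.9659  idx=[0, 1, 2, 3, 4, 5, 6, 7, 8, 9, 10, 11]
step 3: w=[0.2213, 0.2213, 0.0734, 0.0734, 0.0734, 0.0734, 0.0734, 0.0381, 0.0381, 0.0381, 0.0381, 0.0381]  mean=-0.0250  Neff=7.5707  idx=[0, 0, 0, 1, 1, 2, 3, 4, 5, 6, 8, 11]

resampled_idx = [0, 0, 0, 1, 1, 2, 3, 4, 5, 6, 8, 11]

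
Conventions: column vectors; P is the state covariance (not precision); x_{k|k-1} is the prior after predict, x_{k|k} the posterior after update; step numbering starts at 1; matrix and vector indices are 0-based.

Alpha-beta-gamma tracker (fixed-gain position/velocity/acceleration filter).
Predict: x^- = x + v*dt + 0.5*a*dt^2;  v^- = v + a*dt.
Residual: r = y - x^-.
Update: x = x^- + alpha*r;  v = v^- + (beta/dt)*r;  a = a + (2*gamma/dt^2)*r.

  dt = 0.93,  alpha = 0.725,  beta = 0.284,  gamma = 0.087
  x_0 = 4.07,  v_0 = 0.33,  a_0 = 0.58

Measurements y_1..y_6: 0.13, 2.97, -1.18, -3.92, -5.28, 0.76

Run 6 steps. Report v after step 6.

v_post = -1.1215

step 1: x_pred=4.6277  r=-4.4977  x^+=1.3669  v^+=-0.5041  a^+=-0.3248
step 2: x_pred=0.7576  r=2.2124  x^+=2.3616  v^+=-0.1306  a^+=0.1202
step 3: x_pred=2.2921  r=-3.4721  x^+=-0.2252  v^+=-1.0791  a^+=-0.5783
step 4: x_pred=-1.4788  r=-2.4412  x^+=-3.2487  v^+=-2.3624  a^+=-1.0694
step 5: x_pred=-5.9081  r=0.6281  x^+=-5.4527  v^+=-3.1651  a^+=-0.9430
step 6: x_pred=-8.8041  r=9.5641  x^+=-1.8701  v^+=-1.1215  a^+=0.9811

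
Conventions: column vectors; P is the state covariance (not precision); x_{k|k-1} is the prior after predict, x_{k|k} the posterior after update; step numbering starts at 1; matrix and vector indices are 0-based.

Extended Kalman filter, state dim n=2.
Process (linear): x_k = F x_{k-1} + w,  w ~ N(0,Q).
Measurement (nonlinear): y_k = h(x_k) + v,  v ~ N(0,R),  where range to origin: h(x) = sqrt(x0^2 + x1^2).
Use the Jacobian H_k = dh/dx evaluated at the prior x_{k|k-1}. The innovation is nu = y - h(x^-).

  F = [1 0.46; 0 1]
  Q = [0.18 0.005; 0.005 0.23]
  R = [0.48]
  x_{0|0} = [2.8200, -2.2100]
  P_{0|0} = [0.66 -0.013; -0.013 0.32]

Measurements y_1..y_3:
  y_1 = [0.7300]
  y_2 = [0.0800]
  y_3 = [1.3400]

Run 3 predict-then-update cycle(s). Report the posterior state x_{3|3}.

step 1: x^-=[1.8034, -2.2100]  P^-=[0.8958 0.1392; 0.1392 0.5500]  H_jac=[0.6322 -0.7748]  S=[1.0318]  K=[0.4443; -0.3277]  nu=[-2.1224]  x^+=[0.8603, -1.5145]  P^+=[0.6920 0.2894; 0.2894 0.4392]
step 2: x^-=[0.1637, -1.5145]  P^-=[1.2313 0.4965; 0.4965 0.6692]  H_jac=[0.1074 -0.9942]  S=[1.0496]  K=[-0.3442; -0.5831]  nu=[-1.4433]  x^+=[0.6605, -0.6730]  P^+=[1.1069 0.2858; 0.2858 0.3124]
step 3: x^-=[0.3509, -0.6730]  P^-=[1.6159 0.4345; 0.4345 0.5424]  H_jac=[0.4624 -0.8867]  S=[0.8956]  K=[0.4041; -0.3127]  nu=[0.5810]  x^+=[0.5857, -0.8546]  P^+=[1.4697 0.5477; 0.5477 0.4548]

x_post = [0.5857, -0.8546]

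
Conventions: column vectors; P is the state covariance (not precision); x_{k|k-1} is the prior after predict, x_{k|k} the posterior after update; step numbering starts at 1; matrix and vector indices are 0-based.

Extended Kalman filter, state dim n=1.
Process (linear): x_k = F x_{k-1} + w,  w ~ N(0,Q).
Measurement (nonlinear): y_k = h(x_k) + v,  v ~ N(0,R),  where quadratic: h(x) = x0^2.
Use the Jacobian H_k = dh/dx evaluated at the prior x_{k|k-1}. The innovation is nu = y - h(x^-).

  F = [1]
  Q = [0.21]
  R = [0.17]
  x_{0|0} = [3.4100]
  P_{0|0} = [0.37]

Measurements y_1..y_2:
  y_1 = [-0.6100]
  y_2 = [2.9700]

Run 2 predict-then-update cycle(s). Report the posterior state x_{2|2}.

x_post = [1.7193]

step 1: x^-=[3.4100]  P^-=[0.5800]  H_jac=[6.8200]  S=[27.1472]  K=[0.1457]  nu=[-12.2381]  x^+=[1.6268]  P^+=[0.0036]
step 2: x^-=[1.6268]  P^-=[0.2136]  H_jac=[3.2536]  S=[2.4315]  K=[0.2859]  nu=[0.3235]  x^+=[1.7193]  P^+=[0.0149]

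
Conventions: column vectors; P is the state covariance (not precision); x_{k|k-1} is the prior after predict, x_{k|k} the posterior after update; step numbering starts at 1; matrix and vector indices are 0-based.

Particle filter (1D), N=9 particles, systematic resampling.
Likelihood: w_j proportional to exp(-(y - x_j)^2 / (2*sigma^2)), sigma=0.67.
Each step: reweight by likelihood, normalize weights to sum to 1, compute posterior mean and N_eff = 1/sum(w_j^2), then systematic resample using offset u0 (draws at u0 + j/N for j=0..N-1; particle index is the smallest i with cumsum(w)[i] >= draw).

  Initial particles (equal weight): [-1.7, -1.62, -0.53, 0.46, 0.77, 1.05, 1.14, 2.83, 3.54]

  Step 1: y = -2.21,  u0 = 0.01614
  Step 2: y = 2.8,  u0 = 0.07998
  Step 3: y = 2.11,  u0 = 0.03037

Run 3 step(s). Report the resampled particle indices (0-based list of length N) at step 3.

step 1: w=[0.5090, 0.4614, 0.0293, 0.0002, 0.0000, 0.0000, 0.0000, 0.0000, 0.0000]  mean=-1.6281  Neff=2.1150  idx=[0, 0, 0, 0, 0, 1, 1, 1, 1]
step 2: w=[0.0722, 0.0722, 0.0722, 0.0722, 0.0722, 0.1598, 0.1598, 0.1598, 0.1598]  mean=-1.6489  Neff=7.8021  idx=[1, 2, 4, 5, 6, 6, 7, 8, 8]
step 3: w=[0.0678, 0.0678, 0.0678, 0.1328, 0.1328, 0.1328, 0.1328, 0.1328, 0.1328]  mean=-1.6363  Neff=8.3648  idx=[0, 2, 3, 4, 5, 5, 6, 7, 8]

resampled_idx = [0, 2, 3, 4, 5, 5, 6, 7, 8]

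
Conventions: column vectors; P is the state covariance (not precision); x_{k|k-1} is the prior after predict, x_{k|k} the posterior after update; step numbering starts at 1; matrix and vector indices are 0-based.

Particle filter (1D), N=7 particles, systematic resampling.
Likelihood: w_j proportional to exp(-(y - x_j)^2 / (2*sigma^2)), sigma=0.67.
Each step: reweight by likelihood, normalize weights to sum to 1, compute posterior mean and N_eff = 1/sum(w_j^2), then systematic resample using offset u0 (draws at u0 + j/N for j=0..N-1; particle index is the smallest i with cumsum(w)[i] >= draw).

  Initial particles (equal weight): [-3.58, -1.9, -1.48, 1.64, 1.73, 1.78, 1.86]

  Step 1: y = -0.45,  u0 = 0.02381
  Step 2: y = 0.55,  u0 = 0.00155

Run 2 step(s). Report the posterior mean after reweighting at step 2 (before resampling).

step 1: w=[0.0000, 0.2277, 0.7266, 0.0183, 0.0119, 0.0093, 0.0062]  mean=-1.4295  Neff=1.7231  idx=[1, 1, 2, 2, 2, 2, 2]
step 2: w=[0.0234, 0.0234, 0.1906, 0.1906, 0.1906, 0.1906, 0.1906]  mean=-1.4997  Neff=5.4709  idx=[0, 2, 3, 4, 4, 5, 6]

post_mean = -1.4997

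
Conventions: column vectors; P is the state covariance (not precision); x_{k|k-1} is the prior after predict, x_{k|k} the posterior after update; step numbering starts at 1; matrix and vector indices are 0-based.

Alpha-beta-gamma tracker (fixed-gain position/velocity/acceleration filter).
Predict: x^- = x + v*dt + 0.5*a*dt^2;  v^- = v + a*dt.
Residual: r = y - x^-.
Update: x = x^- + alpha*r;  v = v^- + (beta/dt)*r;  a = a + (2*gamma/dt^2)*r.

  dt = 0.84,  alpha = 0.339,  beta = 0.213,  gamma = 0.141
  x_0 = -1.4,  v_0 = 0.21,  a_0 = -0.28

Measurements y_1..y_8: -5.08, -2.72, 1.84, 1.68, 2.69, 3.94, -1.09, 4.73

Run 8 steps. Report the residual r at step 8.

resid = -9.3142

step 1: x_pred=-1.3224  r=-3.7576  x^+=-2.5962  v^+=-0.9780  a^+=-1.7818
step 2: x_pred=-4.0464  r=1.3264  x^+=-3.5967  v^+=-2.1384  a^+=-1.2517
step 3: x_pred=-5.8346  r=7.6746  x^+=-3.2329  v^+=-1.2437  a^+=1.8155
step 4: x_pred=-3.6371  r=5.3171  x^+=-1.8346  v^+=1.6296  a^+=3.9406
step 5: x_pred=0.9245  r=1.7655  x^+=1.5230  v^+=5.3873  a^+=4.6462
step 6: x_pred=7.6875  r=-3.7475  x^+=6.4171  v^+=8.3399  a^+=3.1484
step 7: x_pred=14.5334  r=-15.6234  x^+=9.2371  v^+=7.0229  a^+=-3.0956
step 8: x_pred=14.0442  r=-9.3142  x^+=10.8867  v^+=2.0608  a^+=-6.8181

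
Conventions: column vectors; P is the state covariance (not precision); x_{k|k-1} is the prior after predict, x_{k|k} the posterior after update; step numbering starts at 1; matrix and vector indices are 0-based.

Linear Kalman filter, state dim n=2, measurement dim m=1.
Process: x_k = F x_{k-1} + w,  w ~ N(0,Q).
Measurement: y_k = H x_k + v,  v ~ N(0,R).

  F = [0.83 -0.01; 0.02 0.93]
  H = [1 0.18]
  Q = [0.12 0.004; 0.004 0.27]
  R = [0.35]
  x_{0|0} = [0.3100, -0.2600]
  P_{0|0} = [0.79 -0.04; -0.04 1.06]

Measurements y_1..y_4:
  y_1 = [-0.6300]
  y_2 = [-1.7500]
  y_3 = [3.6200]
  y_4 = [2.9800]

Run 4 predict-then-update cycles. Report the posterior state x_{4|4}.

x_post = [1.5705, 0.6604]

step 1: x^-=[0.2599, -0.2356]  P^-=[0.6650 -0.0236; -0.0236 1.1856]  S=[1.0449]  K=[0.6323; 0.1816]  nu=[-0.8475]  x^+=[-0.2760, -0.3895]  P^+=[0.2472 -0.1436; -0.1436 1.1511]
step 2: x^-=[-0.2252, -0.3678]  P^-=[0.2928 -0.1134; -0.1134 1.2604]  S=[0.6428]  K=[0.4237; 0.1765]  nu=[-1.4586]  x^+=[-0.8432, -0.6252]  P^+=[0.1774 -0.1615; -0.1615 1.2404]
step 3: x^-=[-0.6936, -0.5983]  P^-=[0.2450 -0.1292; -0.1292 1.3369]  S=[0.5918]  K=[0.3747; 0.1883]  nu=[4.4213]  x^+=[0.9630, 0.2341]  P^+=[0.1619 -0.1710; -0.1710 1.3159]
step 4: x^-=[0.7969, 0.2369]  P^-=[0.2345 -0.1375; -0.1375 1.4018]  S=[0.5804]  K=[0.3614; 0.1979]  nu=[2.1404]  x^+=[1.5705, 0.6604]  P^+=[0.1587 -0.1790; -0.1790 1.3791]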